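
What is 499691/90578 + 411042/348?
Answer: 1558552281/1313381 ≈ 1186.7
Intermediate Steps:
499691/90578 + 411042/348 = 499691*(1/90578) + 411042*(1/348) = 499691/90578 + 68507/58 = 1558552281/1313381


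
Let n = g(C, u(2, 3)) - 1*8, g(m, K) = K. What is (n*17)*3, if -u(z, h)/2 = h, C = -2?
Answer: -714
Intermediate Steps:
u(z, h) = -2*h
n = -14 (n = -2*3 - 1*8 = -6 - 8 = -14)
(n*17)*3 = -14*17*3 = -238*3 = -714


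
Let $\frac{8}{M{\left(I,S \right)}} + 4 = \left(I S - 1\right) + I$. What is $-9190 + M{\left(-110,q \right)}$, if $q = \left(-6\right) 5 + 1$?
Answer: $- \frac{28259242}{3075} \approx -9190.0$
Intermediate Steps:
$q = -29$ ($q = -30 + 1 = -29$)
$M{\left(I,S \right)} = \frac{8}{-5 + I + I S}$ ($M{\left(I,S \right)} = \frac{8}{-4 + \left(\left(I S - 1\right) + I\right)} = \frac{8}{-4 + \left(\left(-1 + I S\right) + I\right)} = \frac{8}{-4 + \left(-1 + I + I S\right)} = \frac{8}{-5 + I + I S}$)
$-9190 + M{\left(-110,q \right)} = -9190 + \frac{8}{-5 - 110 - -3190} = -9190 + \frac{8}{-5 - 110 + 3190} = -9190 + \frac{8}{3075} = - \frac{28259242}{3075}$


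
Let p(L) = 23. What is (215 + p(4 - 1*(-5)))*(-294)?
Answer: -69972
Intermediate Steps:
(215 + p(4 - 1*(-5)))*(-294) = (215 + 23)*(-294) = 238*(-294) = -69972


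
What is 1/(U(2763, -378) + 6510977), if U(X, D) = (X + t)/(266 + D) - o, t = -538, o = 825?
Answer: 112/729134799 ≈ 1.5361e-7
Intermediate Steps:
U(X, D) = -825 + (-538 + X)/(266 + D) (U(X, D) = (X - 538)/(266 + D) - 1*825 = (-538 + X)/(266 + D) - 825 = -825 + (-538 + X)/(266 + D))
1/(U(2763, -378) + 6510977) = 1/((-219988 + 2763 - 825*(-378))/(266 - 378) + 6510977) = 1/((-219988 + 2763 + 311850)/(-112) + 6510977) = 1/(-1/112*94625 + 6510977) = 1/(-94625/112 + 6510977) = 1/(729134799/112) = 112/729134799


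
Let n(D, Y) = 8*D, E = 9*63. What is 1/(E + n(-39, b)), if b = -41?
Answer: 1/255 ≈ 0.0039216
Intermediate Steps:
E = 567
1/(E + n(-39, b)) = 1/(567 + 8*(-39)) = 1/(567 - 312) = 1/255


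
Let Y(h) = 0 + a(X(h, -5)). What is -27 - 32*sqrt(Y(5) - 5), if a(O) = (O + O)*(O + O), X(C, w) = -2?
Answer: -27 - 32*sqrt(11) ≈ -133.13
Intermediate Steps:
a(O) = 4*O**2 (a(O) = (2*O)*(2*O) = 4*O**2)
Y(h) = 16 (Y(h) = 0 + 4*(-2)**2 = 0 + 4*4 = 0 + 16 = 16)
-27 - 32*sqrt(Y(5) - 5) = -27 - 32*sqrt(16 - 5) = -27 - 32*sqrt(11)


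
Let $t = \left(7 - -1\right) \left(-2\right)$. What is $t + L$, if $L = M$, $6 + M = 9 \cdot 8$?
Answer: $50$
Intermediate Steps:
$M = 66$ ($M = -6 + 9 \cdot 8 = -6 + 72 = 66$)
$t = -16$ ($t = \left(7 + \left(-1 + 2\right)\right) \left(-2\right) = \left(7 + 1\right) \left(-2\right) = 8 \left(-2\right) = -16$)
$L = 66$
$t + L = -16 + 66 = 50$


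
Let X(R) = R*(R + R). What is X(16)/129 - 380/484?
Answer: 49697/15609 ≈ 3.1839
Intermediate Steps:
X(R) = 2*R² (X(R) = R*(2*R) = 2*R²)
X(16)/129 - 380/484 = (2*16²)/129 - 380/484 = (2*256)*(1/129) - 380*1/484 = 512*(1/129) - 95/121 = 512/129 - 95/121 = 49697/15609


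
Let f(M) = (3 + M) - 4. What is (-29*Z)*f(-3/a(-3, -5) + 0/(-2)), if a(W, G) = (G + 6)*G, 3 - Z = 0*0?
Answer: 174/5 ≈ 34.800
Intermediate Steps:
Z = 3 (Z = 3 - 0*0 = 3 - 1*0 = 3 + 0 = 3)
a(W, G) = G*(6 + G) (a(W, G) = (6 + G)*G = G*(6 + G))
f(M) = -1 + M
(-29*Z)*f(-3/a(-3, -5) + 0/(-2)) = (-29*3)*(-1 + (-3*(-1/(5*(6 - 5))) + 0/(-2))) = -87*(-1 + (-3/((-5*1)) + 0*(-½))) = -87*(-1 + (-3/(-5) + 0)) = -87*(-1 + (-3*(-⅕) + 0)) = -87*(-1 + (⅗ + 0)) = -87*(-1 + ⅗) = -87*(-⅖) = 174/5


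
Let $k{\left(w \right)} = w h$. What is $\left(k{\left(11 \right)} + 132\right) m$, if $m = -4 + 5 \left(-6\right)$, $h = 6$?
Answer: $-6732$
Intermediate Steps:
$k{\left(w \right)} = 6 w$ ($k{\left(w \right)} = w 6 = 6 w$)
$m = -34$ ($m = -4 - 30 = -34$)
$\left(k{\left(11 \right)} + 132\right) m = \left(6 \cdot 11 + 132\right) \left(-34\right) = \left(66 + 132\right) \left(-34\right) = 198 \left(-34\right) = -6732$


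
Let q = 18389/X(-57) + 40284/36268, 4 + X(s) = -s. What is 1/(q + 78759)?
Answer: 480551/38014983035 ≈ 1.2641e-5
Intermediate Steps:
X(s) = -4 - s
q = 167266826/480551 (q = 18389/(-4 - 1*(-57)) + 40284/36268 = 18389/(-4 + 57) + 40284*(1/36268) = 18389/53 + 10071/9067 = 167266826/480551 ≈ 348.07)
1/(q + 78759) = 1/(167266826/480551 + 78759) = 1/(38014983035/480551) = 480551/38014983035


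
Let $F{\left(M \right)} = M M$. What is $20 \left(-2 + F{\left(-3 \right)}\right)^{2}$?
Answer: $980$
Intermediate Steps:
$F{\left(M \right)} = M^{2}$
$20 \left(-2 + F{\left(-3 \right)}\right)^{2} = 20 \left(-2 + \left(-3\right)^{2}\right)^{2} = 20 \left(-2 + 9\right)^{2} = 20 \cdot 7^{2} = 20 \cdot 49 = 980$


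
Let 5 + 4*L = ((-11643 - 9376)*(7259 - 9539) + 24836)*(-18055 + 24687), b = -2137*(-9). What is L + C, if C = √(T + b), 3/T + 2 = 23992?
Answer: 317992170587/4 + √11068978155270/23990 ≈ 7.9498e+10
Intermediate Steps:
T = 3/23990 (T = 3/(-2 + 23992) = 3/23990 ≈ 0.00012505)
b = 19233
L = 317992170587/4 (L = -5/4 + (((-11643 - 9376)*(7259 - 9539) + 24836)*(-18055 + 24687))/4 = -5/4 + ((-21019*(-2280) + 24836)*6632)/4 = -5/4 + ((47923320 + 24836)*6632)/4 = -5/4 + (47948156*6632)/4 = -5/4 + (¼)*317992170592 = -5/4 + 79498042648 = 317992170587/4 ≈ 7.9498e+10)
C = √11068978155270/23990 (C = √(3/23990 + 19233) = √(461399673/23990) = √11068978155270/23990 ≈ 138.68)
L + C = 317992170587/4 + √11068978155270/23990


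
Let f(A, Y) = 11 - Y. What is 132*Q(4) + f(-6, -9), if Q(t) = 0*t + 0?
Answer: 20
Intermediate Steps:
Q(t) = 0 (Q(t) = 0 + 0 = 0)
132*Q(4) + f(-6, -9) = 132*0 + (11 - 1*(-9)) = 0 + (11 + 9) = 0 + 20 = 20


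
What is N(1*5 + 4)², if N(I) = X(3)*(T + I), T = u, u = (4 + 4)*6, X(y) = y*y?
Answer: 263169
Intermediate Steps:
X(y) = y²
u = 48 (u = 8*6 = 48)
T = 48
N(I) = 432 + 9*I (N(I) = 3²*(48 + I) = 9*(48 + I) = 432 + 9*I)
N(1*5 + 4)² = (432 + 9*(1*5 + 4))² = (432 + 9*(5 + 4))² = (432 + 9*9)² = (432 + 81)² = 513² = 263169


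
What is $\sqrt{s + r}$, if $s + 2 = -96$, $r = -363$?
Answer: $i \sqrt{461} \approx 21.471 i$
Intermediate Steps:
$s = -98$ ($s = -2 - 96 = -98$)
$\sqrt{s + r} = \sqrt{-98 - 363} = \sqrt{-461} = i \sqrt{461}$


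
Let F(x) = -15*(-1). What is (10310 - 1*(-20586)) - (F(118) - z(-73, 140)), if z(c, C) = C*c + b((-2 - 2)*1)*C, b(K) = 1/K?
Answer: 20626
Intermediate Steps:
z(c, C) = -C/4 + C*c (z(c, C) = C*c + C/(((-2 - 2)*1)) = C*c + C/((-4*1)) = C*c + C/(-4) = C*c - C/4 = -C/4 + C*c)
F(x) = 15
(10310 - 1*(-20586)) - (F(118) - z(-73, 140)) = (10310 - 1*(-20586)) - (15 - 140*(-¼ - 73)) = (10310 + 20586) - (15 - 140*(-293)/4) = 30896 - (15 - 1*(-10255)) = 30896 - (15 + 10255) = 30896 - 1*10270 = 30896 - 10270 = 20626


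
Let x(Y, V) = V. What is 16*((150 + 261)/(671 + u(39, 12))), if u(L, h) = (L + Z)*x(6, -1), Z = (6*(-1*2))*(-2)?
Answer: 411/38 ≈ 10.816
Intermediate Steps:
Z = 24 (Z = (6*(-2))*(-2) = -12*(-2) = 24)
u(L, h) = -24 - L (u(L, h) = (L + 24)*(-1) = (24 + L)*(-1) = -24 - L)
16*((150 + 261)/(671 + u(39, 12))) = 16*((150 + 261)/(671 + (-24 - 1*39))) = 16*(411/(671 + (-24 - 39))) = 16*(411/(671 - 63)) = 16*(411/608) = 411/38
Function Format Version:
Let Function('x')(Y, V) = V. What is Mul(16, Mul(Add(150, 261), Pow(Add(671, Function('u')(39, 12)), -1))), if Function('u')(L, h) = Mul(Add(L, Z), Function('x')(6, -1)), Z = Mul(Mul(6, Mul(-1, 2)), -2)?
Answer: Rational(411, 38) ≈ 10.816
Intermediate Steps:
Z = 24 (Z = Mul(Mul(6, -2), -2) = Mul(-12, -2) = 24)
Function('u')(L, h) = Add(-24, Mul(-1, L)) (Function('u')(L, h) = Mul(Add(L, 24), -1) = Mul(Add(24, L), -1) = Add(-24, Mul(-1, L)))
Mul(16, Mul(Add(150, 261), Pow(Add(671, Function('u')(39, 12)), -1))) = Mul(16, Mul(Add(150, 261), Pow(Add(671, Add(-24, Mul(-1, 39))), -1))) = Mul(16, Mul(411, Pow(Add(671, Add(-24, -39)), -1))) = Mul(16, Mul(411, Pow(Add(671, -63), -1))) = Mul(16, Mul(411, Pow(608, -1))) = Mul(16, Mul(411, Rational(1, 608))) = Mul(16, Rational(411, 608)) = Rational(411, 38)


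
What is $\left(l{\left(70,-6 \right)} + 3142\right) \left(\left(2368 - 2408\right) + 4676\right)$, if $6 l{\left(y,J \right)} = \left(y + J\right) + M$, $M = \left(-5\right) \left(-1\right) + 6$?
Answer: $14624262$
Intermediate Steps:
$M = 11$ ($M = 5 + 6 = 11$)
$l{\left(y,J \right)} = \frac{11}{6} + \frac{J}{6} + \frac{y}{6}$ ($l{\left(y,J \right)} = \frac{\left(y + J\right) + 11}{6} = \frac{\left(J + y\right) + 11}{6} = \frac{11 + J + y}{6} = \frac{11}{6} + \frac{J}{6} + \frac{y}{6}$)
$\left(l{\left(70,-6 \right)} + 3142\right) \left(\left(2368 - 2408\right) + 4676\right) = \left(\left(\frac{11}{6} + \frac{1}{6} \left(-6\right) + \frac{1}{6} \cdot 70\right) + 3142\right) \left(\left(2368 - 2408\right) + 4676\right) = \left(\left(\frac{11}{6} - 1 + \frac{35}{3}\right) + 3142\right) \left(-40 + 4676\right) = \left(\frac{25}{2} + 3142\right) 4636 = \frac{6309}{2} \cdot 4636 = 14624262$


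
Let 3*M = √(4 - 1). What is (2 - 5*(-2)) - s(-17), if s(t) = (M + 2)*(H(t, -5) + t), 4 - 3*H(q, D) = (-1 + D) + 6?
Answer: 130/3 + 47*√3/9 ≈ 52.378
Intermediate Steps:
M = √3/3 (M = √(4 - 1)/3 = √3/3 ≈ 0.57735)
H(q, D) = -⅓ - D/3 (H(q, D) = 4/3 - ((-1 + D) + 6)/3 = 4/3 - (5 + D)/3 = 4/3 + (-5/3 - D/3) = -⅓ - D/3)
s(t) = (2 + √3/3)*(4/3 + t) (s(t) = (√3/3 + 2)*((-⅓ - ⅓*(-5)) + t) = (2 + √3/3)*((-⅓ + 5/3) + t) = (2 + √3/3)*(4/3 + t))
(2 - 5*(-2)) - s(-17) = (2 - 5*(-2)) - (8/3 + 2*(-17) + 4*√3/9 + (⅓)*(-17)*√3) = (2 + 10) - (8/3 - 34 + 4*√3/9 - 17*√3/3) = 12 - (-94/3 - 47*√3/9) = 12 + (94/3 + 47*√3/9) = 130/3 + 47*√3/9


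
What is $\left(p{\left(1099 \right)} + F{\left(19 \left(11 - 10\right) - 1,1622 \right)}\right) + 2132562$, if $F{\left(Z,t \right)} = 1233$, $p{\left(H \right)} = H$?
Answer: $2134894$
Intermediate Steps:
$\left(p{\left(1099 \right)} + F{\left(19 \left(11 - 10\right) - 1,1622 \right)}\right) + 2132562 = \left(1099 + 1233\right) + 2132562 = 2332 + 2132562 = 2134894$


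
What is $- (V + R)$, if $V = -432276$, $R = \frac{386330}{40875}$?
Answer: $\frac{3533779034}{8175} \approx 4.3227 \cdot 10^{5}$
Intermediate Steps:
$R = \frac{77266}{8175}$ ($R = 386330 \cdot \frac{1}{40875} = \frac{77266}{8175} \approx 9.4515$)
$- (V + R) = - (-432276 + \frac{77266}{8175}) = \left(-1\right) \left(- \frac{3533779034}{8175}\right) = \frac{3533779034}{8175}$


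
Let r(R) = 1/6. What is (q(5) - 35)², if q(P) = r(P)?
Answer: 43681/36 ≈ 1213.4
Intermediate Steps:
r(R) = ⅙
q(P) = ⅙
(q(5) - 35)² = (⅙ - 35)² = (-209/6)² = 43681/36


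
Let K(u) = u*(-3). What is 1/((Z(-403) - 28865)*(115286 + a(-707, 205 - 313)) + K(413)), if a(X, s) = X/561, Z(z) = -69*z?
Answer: -561/68426568941 ≈ -8.1986e-9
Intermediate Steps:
K(u) = -3*u
a(X, s) = X/561 (a(X, s) = X*(1/561) = X/561)
1/((Z(-403) - 28865)*(115286 + a(-707, 205 - 313)) + K(413)) = 1/((-69*(-403) - 28865)*(115286 + (1/561)*(-707)) - 3*413) = 1/((27807 - 28865)*(115286 - 707/561) - 1239) = 1/(-1058*64674739/561 - 1239) = 1/(-68425873862/561 - 1239) = 1/(-68426568941/561) = -561/68426568941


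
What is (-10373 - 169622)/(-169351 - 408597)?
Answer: 179995/577948 ≈ 0.31144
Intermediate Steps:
(-10373 - 169622)/(-169351 - 408597) = -179995/(-577948) = -179995*(-1/577948) = 179995/577948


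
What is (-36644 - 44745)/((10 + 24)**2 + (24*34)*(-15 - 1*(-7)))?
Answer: 81389/5372 ≈ 15.151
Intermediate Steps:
(-36644 - 44745)/((10 + 24)**2 + (24*34)*(-15 - 1*(-7))) = -81389/(34**2 + 816*(-15 + 7)) = -81389/(1156 + 816*(-8)) = -81389/(1156 - 6528) = -81389/(-5372) = -81389*(-1/5372) = 81389/5372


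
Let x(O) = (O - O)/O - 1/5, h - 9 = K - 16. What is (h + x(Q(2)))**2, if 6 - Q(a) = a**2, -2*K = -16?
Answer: 16/25 ≈ 0.64000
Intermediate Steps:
K = 8 (K = -1/2*(-16) = 8)
Q(a) = 6 - a**2
h = 1 (h = 9 + (8 - 16) = 9 - 8 = 1)
x(O) = -1/5 (x(O) = 0/O - 1*1/5 = 0 - 1/5 = -1/5)
(h + x(Q(2)))**2 = (1 - 1/5)**2 = (4/5)**2 = 16/25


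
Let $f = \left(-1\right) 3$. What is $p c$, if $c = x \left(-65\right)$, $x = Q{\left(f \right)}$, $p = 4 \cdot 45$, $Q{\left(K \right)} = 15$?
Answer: $-175500$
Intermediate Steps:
$f = -3$
$p = 180$
$x = 15$
$c = -975$ ($c = 15 \left(-65\right) = -975$)
$p c = 180 \left(-975\right) = -175500$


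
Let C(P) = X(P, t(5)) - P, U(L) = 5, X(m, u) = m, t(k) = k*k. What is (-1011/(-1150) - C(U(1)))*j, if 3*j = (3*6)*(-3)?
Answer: -9099/575 ≈ -15.824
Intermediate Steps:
t(k) = k²
j = -18 (j = ((3*6)*(-3))/3 = (18*(-3))/3 = (⅓)*(-54) = -18)
C(P) = 0 (C(P) = P - P = 0)
(-1011/(-1150) - C(U(1)))*j = (-1011/(-1150) - 1*0)*(-18) = (-1011*(-1/1150) + 0)*(-18) = (1011/1150 + 0)*(-18) = (1011/1150)*(-18) = -9099/575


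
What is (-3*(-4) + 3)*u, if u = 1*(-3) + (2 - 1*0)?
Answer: -15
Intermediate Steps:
u = -1 (u = -3 + (2 + 0) = -3 + 2 = -1)
(-3*(-4) + 3)*u = (-3*(-4) + 3)*(-1) = (12 + 3)*(-1) = 15*(-1) = -15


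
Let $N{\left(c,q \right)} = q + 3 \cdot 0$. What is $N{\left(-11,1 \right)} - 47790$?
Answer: $-47789$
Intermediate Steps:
$N{\left(c,q \right)} = q$ ($N{\left(c,q \right)} = q + 0 = q$)
$N{\left(-11,1 \right)} - 47790 = 1 - 47790 = -47789$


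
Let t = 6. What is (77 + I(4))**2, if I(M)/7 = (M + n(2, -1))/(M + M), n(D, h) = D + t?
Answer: 30625/4 ≈ 7656.3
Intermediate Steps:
n(D, h) = 6 + D (n(D, h) = D + 6 = 6 + D)
I(M) = 7*(8 + M)/(2*M) (I(M) = 7*((M + (6 + 2))/(M + M)) = 7*((M + 8)/((2*M))) = 7*((8 + M)*(1/(2*M))) = 7*((8 + M)/(2*M)) = 7*(8 + M)/(2*M))
(77 + I(4))**2 = (77 + (7/2 + 28/4))**2 = (77 + (7/2 + 28*(1/4)))**2 = (77 + (7/2 + 7))**2 = (77 + 21/2)**2 = (175/2)**2 = 30625/4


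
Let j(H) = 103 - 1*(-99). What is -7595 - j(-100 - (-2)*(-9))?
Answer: -7797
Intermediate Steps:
j(H) = 202 (j(H) = 103 + 99 = 202)
-7595 - j(-100 - (-2)*(-9)) = -7595 - 1*202 = -7595 - 202 = -7797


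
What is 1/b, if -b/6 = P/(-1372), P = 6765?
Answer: 686/20295 ≈ 0.033801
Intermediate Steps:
b = 20295/686 (b = -40590/(-1372) = -40590*(-1)/1372 = -6*(-6765/1372) = 20295/686 ≈ 29.585)
1/b = 1/(20295/686) = 686/20295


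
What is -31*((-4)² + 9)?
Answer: -775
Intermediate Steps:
-31*((-4)² + 9) = -31*(16 + 9) = -31*25 = -775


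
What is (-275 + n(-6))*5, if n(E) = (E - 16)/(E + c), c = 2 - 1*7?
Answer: -1365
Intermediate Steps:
c = -5 (c = 2 - 7 = -5)
n(E) = (-16 + E)/(-5 + E) (n(E) = (E - 16)/(E - 5) = (-16 + E)/(-5 + E))
(-275 + n(-6))*5 = (-275 + (-16 - 6)/(-5 - 6))*5 = (-275 - 22/(-11))*5 = (-275 - 1/11*(-22))*5 = (-275 + 2)*5 = -273*5 = -1365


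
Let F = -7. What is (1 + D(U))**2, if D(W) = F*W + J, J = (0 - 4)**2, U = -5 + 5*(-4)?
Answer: 36864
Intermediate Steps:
U = -25 (U = -5 - 20 = -25)
J = 16 (J = (-4)**2 = 16)
D(W) = 16 - 7*W (D(W) = -7*W + 16 = 16 - 7*W)
(1 + D(U))**2 = (1 + (16 - 7*(-25)))**2 = (1 + (16 + 175))**2 = (1 + 191)**2 = 192**2 = 36864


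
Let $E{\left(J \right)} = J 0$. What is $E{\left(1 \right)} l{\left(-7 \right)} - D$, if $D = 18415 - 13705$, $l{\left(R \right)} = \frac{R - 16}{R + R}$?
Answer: $-4710$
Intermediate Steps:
$E{\left(J \right)} = 0$
$l{\left(R \right)} = \frac{-16 + R}{2 R}$
$D = 4710$ ($D = 18415 - 13705 = 4710$)
$E{\left(1 \right)} l{\left(-7 \right)} - D = 0 \frac{-16 - 7}{2 \left(-7\right)} - 4710 = 0 \cdot \frac{1}{2} \left(- \frac{1}{7}\right) \left(-23\right) - 4710 = 0 \cdot \frac{23}{14} - 4710 = 0 - 4710 = -4710$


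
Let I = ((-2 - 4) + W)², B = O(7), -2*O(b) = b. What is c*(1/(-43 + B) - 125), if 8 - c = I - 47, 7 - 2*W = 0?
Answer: -755755/124 ≈ -6094.8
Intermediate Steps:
W = 7/2 (W = 7/2 - ½*0 = 7/2 + 0 = 7/2 ≈ 3.5000)
O(b) = -b/2
B = -7/2 (B = -½*7 = -7/2 ≈ -3.5000)
I = 25/4 (I = ((-2 - 4) + 7/2)² = (-6 + 7/2)² = (-5/2)² = 25/4 ≈ 6.2500)
c = 195/4 (c = 8 - (25/4 - 47) = 8 - 1*(-163/4) = 8 + 163/4 = 195/4 ≈ 48.750)
c*(1/(-43 + B) - 125) = 195*(1/(-43 - 7/2) - 125)/4 = 195*(1/(-93/2) - 125)/4 = 195*(-2/93 - 125)/4 = (195/4)*(-11627/93) = -755755/124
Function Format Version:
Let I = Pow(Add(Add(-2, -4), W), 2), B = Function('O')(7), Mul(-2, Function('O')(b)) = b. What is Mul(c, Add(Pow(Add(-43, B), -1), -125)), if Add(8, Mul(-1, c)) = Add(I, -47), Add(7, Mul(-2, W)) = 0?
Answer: Rational(-755755, 124) ≈ -6094.8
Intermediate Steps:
W = Rational(7, 2) (W = Add(Rational(7, 2), Mul(Rational(-1, 2), 0)) = Add(Rational(7, 2), 0) = Rational(7, 2) ≈ 3.5000)
Function('O')(b) = Mul(Rational(-1, 2), b)
B = Rational(-7, 2) (B = Mul(Rational(-1, 2), 7) = Rational(-7, 2) ≈ -3.5000)
I = Rational(25, 4) (I = Pow(Add(Add(-2, -4), Rational(7, 2)), 2) = Pow(Add(-6, Rational(7, 2)), 2) = Pow(Rational(-5, 2), 2) = Rational(25, 4) ≈ 6.2500)
c = Rational(195, 4) (c = Add(8, Mul(-1, Add(Rational(25, 4), -47))) = Add(8, Mul(-1, Rational(-163, 4))) = Add(8, Rational(163, 4)) = Rational(195, 4) ≈ 48.750)
Mul(c, Add(Pow(Add(-43, B), -1), -125)) = Mul(Rational(195, 4), Add(Pow(Add(-43, Rational(-7, 2)), -1), -125)) = Mul(Rational(195, 4), Add(Pow(Rational(-93, 2), -1), -125)) = Mul(Rational(195, 4), Add(Rational(-2, 93), -125)) = Mul(Rational(195, 4), Rational(-11627, 93)) = Rational(-755755, 124)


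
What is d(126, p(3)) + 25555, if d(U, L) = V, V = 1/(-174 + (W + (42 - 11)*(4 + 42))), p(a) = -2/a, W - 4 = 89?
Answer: 34371476/1345 ≈ 25555.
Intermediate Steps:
W = 93 (W = 4 + 89 = 93)
V = 1/1345 (V = 1/(-174 + (93 + (42 - 11)*(4 + 42))) = 1/(-174 + (93 + 31*46)) = 1/(-174 + (93 + 1426)) = 1/(-174 + 1519) = 1/1345 ≈ 0.00074349)
d(U, L) = 1/1345
d(126, p(3)) + 25555 = 1/1345 + 25555 = 34371476/1345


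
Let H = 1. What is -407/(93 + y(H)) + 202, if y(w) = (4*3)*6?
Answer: 2993/15 ≈ 199.53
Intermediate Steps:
y(w) = 72 (y(w) = 12*6 = 72)
-407/(93 + y(H)) + 202 = -407/(93 + 72) + 202 = -407/165 + 202 = -407*1/165 + 202 = -37/15 + 202 = 2993/15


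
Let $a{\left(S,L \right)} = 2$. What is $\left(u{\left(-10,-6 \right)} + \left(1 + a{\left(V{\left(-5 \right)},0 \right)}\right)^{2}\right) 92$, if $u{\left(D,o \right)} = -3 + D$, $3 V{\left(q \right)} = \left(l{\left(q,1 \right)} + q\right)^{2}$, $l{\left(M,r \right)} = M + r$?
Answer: $-368$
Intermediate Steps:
$V{\left(q \right)} = \frac{\left(1 + 2 q\right)^{2}}{3}$ ($V{\left(q \right)} = \frac{\left(\left(q + 1\right) + q\right)^{2}}{3} = \frac{\left(\left(1 + q\right) + q\right)^{2}}{3} = \frac{\left(1 + 2 q\right)^{2}}{3}$)
$\left(u{\left(-10,-6 \right)} + \left(1 + a{\left(V{\left(-5 \right)},0 \right)}\right)^{2}\right) 92 = \left(\left(-3 - 10\right) + \left(1 + 2\right)^{2}\right) 92 = \left(-13 + 3^{2}\right) 92 = \left(-13 + 9\right) 92 = \left(-4\right) 92 = -368$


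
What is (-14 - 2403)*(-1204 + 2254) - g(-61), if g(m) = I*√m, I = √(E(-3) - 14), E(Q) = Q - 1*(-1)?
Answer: -2537850 + 4*√61 ≈ -2.5378e+6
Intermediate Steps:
E(Q) = 1 + Q (E(Q) = Q + 1 = 1 + Q)
I = 4*I (I = √((1 - 3) - 14) = √(-2 - 14) = √(-16) = 4*I ≈ 4.0*I)
g(m) = 4*I*√m (g(m) = (4*I)*√m = 4*I*√m)
(-14 - 2403)*(-1204 + 2254) - g(-61) = (-14 - 2403)*(-1204 + 2254) - 4*I*√(-61) = -2417*1050 - 4*I*I*√61 = -2537850 - (-4)*√61 = -2537850 + 4*√61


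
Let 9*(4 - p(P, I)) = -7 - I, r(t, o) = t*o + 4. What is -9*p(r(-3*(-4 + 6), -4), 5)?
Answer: -48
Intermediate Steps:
r(t, o) = 4 + o*t (r(t, o) = o*t + 4 = 4 + o*t)
p(P, I) = 43/9 + I/9 (p(P, I) = 4 - (-7 - I)/9 = 4 + (7/9 + I/9) = 43/9 + I/9)
-9*p(r(-3*(-4 + 6), -4), 5) = -9*(43/9 + (⅑)*5) = -9*(43/9 + 5/9) = -9*16/3 = -48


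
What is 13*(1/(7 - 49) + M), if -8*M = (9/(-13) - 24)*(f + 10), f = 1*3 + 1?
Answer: 47161/84 ≈ 561.44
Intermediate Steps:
f = 4 (f = 3 + 1 = 4)
M = 2247/52 (M = -(9/(-13) - 24)*(4 + 10)/8 = -(9*(-1/13) - 24)*14/8 = -(-9/13 - 24)*14/8 = -(-321)*14/104 = -1/8*(-4494/13) = 2247/52 ≈ 43.212)
13*(1/(7 - 49) + M) = 13*(1/(7 - 49) + 2247/52) = 13*(1/(-42) + 2247/52) = 13*(-1/42 + 2247/52) = 13*(47161/1092) = 47161/84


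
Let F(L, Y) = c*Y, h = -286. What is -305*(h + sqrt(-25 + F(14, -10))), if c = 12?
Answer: 87230 - 305*I*sqrt(145) ≈ 87230.0 - 3672.7*I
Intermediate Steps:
F(L, Y) = 12*Y
-305*(h + sqrt(-25 + F(14, -10))) = -305*(-286 + sqrt(-25 + 12*(-10))) = -305*(-286 + sqrt(-25 - 120)) = -305*(-286 + sqrt(-145)) = -305*(-286 + I*sqrt(145)) = 87230 - 305*I*sqrt(145)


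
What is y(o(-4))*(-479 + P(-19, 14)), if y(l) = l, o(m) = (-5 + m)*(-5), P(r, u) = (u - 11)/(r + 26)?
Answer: -150750/7 ≈ -21536.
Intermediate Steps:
P(r, u) = (-11 + u)/(26 + r)
o(m) = 25 - 5*m
y(o(-4))*(-479 + P(-19, 14)) = (25 - 5*(-4))*(-479 + (-11 + 14)/(26 - 19)) = (25 + 20)*(-479 + 3/7) = 45*(-479 + (⅐)*3) = 45*(-479 + 3/7) = 45*(-3350/7) = -150750/7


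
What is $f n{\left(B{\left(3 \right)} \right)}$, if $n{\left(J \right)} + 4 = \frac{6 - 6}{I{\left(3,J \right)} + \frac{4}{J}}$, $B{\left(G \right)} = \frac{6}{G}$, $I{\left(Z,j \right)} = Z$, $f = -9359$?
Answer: $37436$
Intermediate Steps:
$n{\left(J \right)} = -4$ ($n{\left(J \right)} = -4 + \frac{6 - 6}{3 + \frac{4}{J}} = -4 + \frac{0}{3 + \frac{4}{J}} = -4 + 0 = -4$)
$f n{\left(B{\left(3 \right)} \right)} = \left(-9359\right) \left(-4\right) = 37436$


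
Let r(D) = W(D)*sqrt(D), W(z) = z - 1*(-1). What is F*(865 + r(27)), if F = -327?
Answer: -282855 - 27468*sqrt(3) ≈ -3.3043e+5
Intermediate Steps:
W(z) = 1 + z (W(z) = z + 1 = 1 + z)
r(D) = sqrt(D)*(1 + D) (r(D) = (1 + D)*sqrt(D) = sqrt(D)*(1 + D))
F*(865 + r(27)) = -327*(865 + sqrt(27)*(1 + 27)) = -327*(865 + (3*sqrt(3))*28) = -327*(865 + 84*sqrt(3)) = -282855 - 27468*sqrt(3)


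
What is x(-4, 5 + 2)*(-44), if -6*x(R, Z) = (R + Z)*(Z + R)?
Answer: 66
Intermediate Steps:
x(R, Z) = -(R + Z)²/6 (x(R, Z) = -(R + Z)*(Z + R)/6 = -(R + Z)*(R + Z)/6 = -(R + Z)²/6)
x(-4, 5 + 2)*(-44) = -(-4 + (5 + 2))²/6*(-44) = -(-4 + 7)²/6*(-44) = -⅙*3²*(-44) = -⅙*9*(-44) = -3/2*(-44) = 66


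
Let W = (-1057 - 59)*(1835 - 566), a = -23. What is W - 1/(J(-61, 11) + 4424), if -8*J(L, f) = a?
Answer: -50154864668/35415 ≈ -1.4162e+6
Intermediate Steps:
J(L, f) = 23/8 (J(L, f) = -⅛*(-23) = 23/8)
W = -1416204 (W = -1116*1269 = -1416204)
W - 1/(J(-61, 11) + 4424) = -1416204 - 1/(23/8 + 4424) = -1416204 - 1/35415/8 = -1416204 - 1*8/35415 = -1416204 - 8/35415 = -50154864668/35415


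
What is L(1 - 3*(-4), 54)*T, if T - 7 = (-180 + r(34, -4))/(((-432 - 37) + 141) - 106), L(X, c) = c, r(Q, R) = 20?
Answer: 86346/217 ≈ 397.91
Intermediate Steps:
T = 1599/217 (T = 7 + (-180 + 20)/(((-432 - 37) + 141) - 106) = 7 - 160/((-469 + 141) - 106) = 7 - 160/(-328 - 106) = 7 - 160/(-434) = 7 - 160*(-1/434) = 7 + 80/217 = 1599/217 ≈ 7.3687)
L(1 - 3*(-4), 54)*T = 54*(1599/217) = 86346/217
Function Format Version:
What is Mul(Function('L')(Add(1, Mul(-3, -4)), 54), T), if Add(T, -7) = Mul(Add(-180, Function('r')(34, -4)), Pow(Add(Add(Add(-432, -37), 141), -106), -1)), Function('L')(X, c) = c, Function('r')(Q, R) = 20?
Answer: Rational(86346, 217) ≈ 397.91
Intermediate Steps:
T = Rational(1599, 217) (T = Add(7, Mul(Add(-180, 20), Pow(Add(Add(Add(-432, -37), 141), -106), -1))) = Add(7, Mul(-160, Pow(Add(Add(-469, 141), -106), -1))) = Add(7, Mul(-160, Pow(Add(-328, -106), -1))) = Add(7, Mul(-160, Pow(-434, -1))) = Add(7, Mul(-160, Rational(-1, 434))) = Add(7, Rational(80, 217)) = Rational(1599, 217) ≈ 7.3687)
Mul(Function('L')(Add(1, Mul(-3, -4)), 54), T) = Mul(54, Rational(1599, 217)) = Rational(86346, 217)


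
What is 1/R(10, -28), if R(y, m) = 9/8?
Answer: 8/9 ≈ 0.88889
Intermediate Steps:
R(y, m) = 9/8 (R(y, m) = 9*(⅛) = 9/8)
1/R(10, -28) = 1/(9/8) = 8/9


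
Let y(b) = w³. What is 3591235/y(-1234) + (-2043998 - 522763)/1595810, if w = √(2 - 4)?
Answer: -2566761/1595810 + 3591235*I*√2/4 ≈ -1.6084 + 1.2697e+6*I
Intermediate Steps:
w = I*√2 (w = √(-2) = I*√2 ≈ 1.4142*I)
y(b) = -2*I*√2 (y(b) = (I*√2)³ = -2*I*√2)
3591235/y(-1234) + (-2043998 - 522763)/1595810 = 3591235/((-2*I*√2)) + (-2043998 - 522763)/1595810 = 3591235*(I*√2/4) - 2566761*1/1595810 = 3591235*I*√2/4 - 2566761/1595810 = -2566761/1595810 + 3591235*I*√2/4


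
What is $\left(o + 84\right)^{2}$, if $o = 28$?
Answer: $12544$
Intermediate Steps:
$\left(o + 84\right)^{2} = \left(28 + 84\right)^{2} = 112^{2} = 12544$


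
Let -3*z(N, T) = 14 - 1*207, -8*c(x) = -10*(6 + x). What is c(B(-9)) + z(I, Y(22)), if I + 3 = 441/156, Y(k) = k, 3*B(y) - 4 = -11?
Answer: 827/12 ≈ 68.917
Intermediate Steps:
B(y) = -7/3 (B(y) = 4/3 + (1/3)*(-11) = 4/3 - 11/3 = -7/3)
c(x) = 15/2 + 5*x/4 (c(x) = -(-5)*(6 + x)/4 = -(-60 - 10*x)/8 = 15/2 + 5*x/4)
I = -9/52 (I = -3 + 441/156 = -3 + 441*(1/156) = -3 + 147/52 = -9/52 ≈ -0.17308)
z(N, T) = 193/3 (z(N, T) = -(14 - 1*207)/3 = -(14 - 207)/3 = -1/3*(-193) = 193/3)
c(B(-9)) + z(I, Y(22)) = (15/2 + (5/4)*(-7/3)) + 193/3 = (15/2 - 35/12) + 193/3 = 55/12 + 193/3 = 827/12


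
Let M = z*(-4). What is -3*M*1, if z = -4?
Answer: -48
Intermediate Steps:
M = 16 (M = -4*(-4) = 16)
-3*M*1 = -3*16*1 = -48*1 = -48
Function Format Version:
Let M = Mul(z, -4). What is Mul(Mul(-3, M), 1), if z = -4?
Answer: -48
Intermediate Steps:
M = 16 (M = Mul(-4, -4) = 16)
Mul(Mul(-3, M), 1) = Mul(Mul(-3, 16), 1) = Mul(-48, 1) = -48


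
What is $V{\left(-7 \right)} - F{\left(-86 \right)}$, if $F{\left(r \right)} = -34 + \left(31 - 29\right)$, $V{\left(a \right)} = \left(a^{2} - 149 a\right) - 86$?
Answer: $1038$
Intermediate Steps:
$V{\left(a \right)} = -86 + a^{2} - 149 a$
$F{\left(r \right)} = -32$ ($F{\left(r \right)} = -34 + \left(31 - 29\right) = -34 + 2 = -32$)
$V{\left(-7 \right)} - F{\left(-86 \right)} = \left(-86 + \left(-7\right)^{2} - -1043\right) - -32 = \left(-86 + 49 + 1043\right) + 32 = 1006 + 32 = 1038$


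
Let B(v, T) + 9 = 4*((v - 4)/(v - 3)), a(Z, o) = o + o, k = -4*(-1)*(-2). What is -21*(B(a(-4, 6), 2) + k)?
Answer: 847/3 ≈ 282.33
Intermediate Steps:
k = -8 (k = 4*(-2) = -8)
a(Z, o) = 2*o
B(v, T) = -9 + 4*(-4 + v)/(-3 + v) (B(v, T) = -9 + 4*((v - 4)/(v - 3)) = -9 + 4*((-4 + v)/(-3 + v)) = -9 + 4*(-4 + v)/(-3 + v))
-21*(B(a(-4, 6), 2) + k) = -21*((11 - 10*6)/(-3 + 2*6) - 8) = -21*((11 - 5*12)/(-3 + 12) - 8) = -21*((11 - 60)/9 - 8) = -21*((1/9)*(-49) - 8) = -21*(-49/9 - 8) = -21*(-121/9) = 847/3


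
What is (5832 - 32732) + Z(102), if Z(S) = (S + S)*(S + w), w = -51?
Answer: -16496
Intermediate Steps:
Z(S) = 2*S*(-51 + S) (Z(S) = (S + S)*(S - 51) = (2*S)*(-51 + S) = 2*S*(-51 + S))
(5832 - 32732) + Z(102) = (5832 - 32732) + 2*102*(-51 + 102) = -26900 + 2*102*51 = -26900 + 10404 = -16496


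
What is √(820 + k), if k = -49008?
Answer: 2*I*√12047 ≈ 219.52*I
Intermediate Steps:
√(820 + k) = √(820 - 49008) = √(-48188) = 2*I*√12047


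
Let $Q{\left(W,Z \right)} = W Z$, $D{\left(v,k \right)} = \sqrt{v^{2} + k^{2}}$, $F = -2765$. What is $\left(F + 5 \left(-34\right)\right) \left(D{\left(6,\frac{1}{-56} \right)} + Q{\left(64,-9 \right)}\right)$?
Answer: $1690560 - \frac{2935 \sqrt{112897}}{56} \approx 1.673 \cdot 10^{6}$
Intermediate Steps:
$D{\left(v,k \right)} = \sqrt{k^{2} + v^{2}}$
$\left(F + 5 \left(-34\right)\right) \left(D{\left(6,\frac{1}{-56} \right)} + Q{\left(64,-9 \right)}\right) = \left(-2765 + 5 \left(-34\right)\right) \left(\sqrt{\left(\frac{1}{-56}\right)^{2} + 6^{2}} + 64 \left(-9\right)\right) = \left(-2765 - 170\right) \left(\sqrt{\left(- \frac{1}{56}\right)^{2} + 36} - 576\right) = - 2935 \left(\sqrt{\frac{1}{3136} + 36} - 576\right) = - 2935 \left(\sqrt{\frac{112897}{3136}} - 576\right) = - 2935 \left(\frac{\sqrt{112897}}{56} - 576\right) = - 2935 \left(-576 + \frac{\sqrt{112897}}{56}\right) = 1690560 - \frac{2935 \sqrt{112897}}{56}$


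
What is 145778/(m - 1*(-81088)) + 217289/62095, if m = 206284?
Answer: 35747429709/8922182170 ≈ 4.0066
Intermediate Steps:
145778/(m - 1*(-81088)) + 217289/62095 = 145778/(206284 - 1*(-81088)) + 217289/62095 = 145778/(206284 + 81088) + 217289*(1/62095) = 145778/287372 + 217289/62095 = 145778*(1/287372) + 217289/62095 = 72889/143686 + 217289/62095 = 35747429709/8922182170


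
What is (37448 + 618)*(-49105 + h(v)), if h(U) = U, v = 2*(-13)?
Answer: -1870220646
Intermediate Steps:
v = -26
(37448 + 618)*(-49105 + h(v)) = (37448 + 618)*(-49105 - 26) = 38066*(-49131) = -1870220646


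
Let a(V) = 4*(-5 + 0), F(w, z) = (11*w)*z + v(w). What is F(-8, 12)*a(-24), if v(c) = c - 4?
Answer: 21360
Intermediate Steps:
v(c) = -4 + c
F(w, z) = -4 + w + 11*w*z (F(w, z) = (11*w)*z + (-4 + w) = 11*w*z + (-4 + w) = -4 + w + 11*w*z)
a(V) = -20 (a(V) = 4*(-5) = -20)
F(-8, 12)*a(-24) = (-4 - 8 + 11*(-8)*12)*(-20) = (-4 - 8 - 1056)*(-20) = -1068*(-20) = 21360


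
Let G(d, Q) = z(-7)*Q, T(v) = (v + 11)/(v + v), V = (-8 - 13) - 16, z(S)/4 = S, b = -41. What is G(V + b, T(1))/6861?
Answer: -56/2287 ≈ -0.024486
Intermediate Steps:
z(S) = 4*S
V = -37 (V = -21 - 16 = -37)
T(v) = (11 + v)/(2*v) (T(v) = (11 + v)/((2*v)) = (11 + v)*(1/(2*v)) = (11 + v)/(2*v))
G(d, Q) = -28*Q (G(d, Q) = (4*(-7))*Q = -28*Q)
G(V + b, T(1))/6861 = -14*(11 + 1)/1/6861 = -14*12*(1/6861) = -28*6*(1/6861) = -168*1/6861 = -56/2287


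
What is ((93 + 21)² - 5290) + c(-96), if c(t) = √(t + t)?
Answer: 7706 + 8*I*√3 ≈ 7706.0 + 13.856*I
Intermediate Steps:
c(t) = √2*√t (c(t) = √(2*t) = √2*√t)
((93 + 21)² - 5290) + c(-96) = ((93 + 21)² - 5290) + √2*√(-96) = (114² - 5290) + √2*(4*I*√6) = (12996 - 5290) + 8*I*√3 = 7706 + 8*I*√3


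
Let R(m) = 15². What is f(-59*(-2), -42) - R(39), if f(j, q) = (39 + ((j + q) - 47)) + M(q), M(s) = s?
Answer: -199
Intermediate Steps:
f(j, q) = -8 + j + 2*q (f(j, q) = (39 + ((j + q) - 47)) + q = (39 + (-47 + j + q)) + q = (-8 + j + q) + q = -8 + j + 2*q)
R(m) = 225
f(-59*(-2), -42) - R(39) = (-8 - 59*(-2) + 2*(-42)) - 1*225 = (-8 + 118 - 84) - 225 = 26 - 225 = -199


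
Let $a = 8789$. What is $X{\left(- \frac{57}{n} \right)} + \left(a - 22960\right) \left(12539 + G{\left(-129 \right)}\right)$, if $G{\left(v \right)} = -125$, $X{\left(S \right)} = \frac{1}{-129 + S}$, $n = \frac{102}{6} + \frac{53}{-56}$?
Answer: $- \frac{20963011250321}{119163} \approx -1.7592 \cdot 10^{8}$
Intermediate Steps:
$n = \frac{899}{56}$ ($n = 102 \cdot \frac{1}{6} + 53 \left(- \frac{1}{56}\right) = 17 - \frac{53}{56} = \frac{899}{56} \approx 16.054$)
$X{\left(- \frac{57}{n} \right)} + \left(a - 22960\right) \left(12539 + G{\left(-129 \right)}\right) = \frac{1}{-129 - \frac{57}{\frac{899}{56}}} + \left(8789 - 22960\right) \left(12539 - 125\right) = \frac{1}{-129 - \frac{3192}{899}} - 175918794 = \frac{1}{- \frac{119163}{899}} - 175918794 = - \frac{899}{119163} - 175918794 = - \frac{20963011250321}{119163}$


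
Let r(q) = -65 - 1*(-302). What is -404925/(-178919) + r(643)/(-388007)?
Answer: 157071330672/69421824433 ≈ 2.2626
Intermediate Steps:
r(q) = 237 (r(q) = -65 + 302 = 237)
-404925/(-178919) + r(643)/(-388007) = -404925/(-178919) + 237/(-388007) = -404925*(-1/178919) + 237*(-1/388007) = 404925/178919 - 237/388007 = 157071330672/69421824433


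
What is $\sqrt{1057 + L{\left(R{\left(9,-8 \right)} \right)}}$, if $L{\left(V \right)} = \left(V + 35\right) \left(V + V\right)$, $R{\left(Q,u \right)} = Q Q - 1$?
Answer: $\sqrt{19457} \approx 139.49$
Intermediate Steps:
$R{\left(Q,u \right)} = -1 + Q^{2}$ ($R{\left(Q,u \right)} = Q^{2} - 1 = -1 + Q^{2}$)
$L{\left(V \right)} = 2 V \left(35 + V\right)$ ($L{\left(V \right)} = \left(35 + V\right) 2 V = 2 V \left(35 + V\right)$)
$\sqrt{1057 + L{\left(R{\left(9,-8 \right)} \right)}} = \sqrt{1057 + 2 \left(-1 + 9^{2}\right) \left(35 - \left(1 - 9^{2}\right)\right)} = \sqrt{1057 + 2 \left(-1 + 81\right) \left(35 + \left(-1 + 81\right)\right)} = \sqrt{1057 + 2 \cdot 80 \left(35 + 80\right)} = \sqrt{1057 + 2 \cdot 80 \cdot 115} = \sqrt{1057 + 18400} = \sqrt{19457}$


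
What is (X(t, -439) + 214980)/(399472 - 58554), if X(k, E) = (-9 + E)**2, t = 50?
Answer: 12226/10027 ≈ 1.2193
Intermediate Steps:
(X(t, -439) + 214980)/(399472 - 58554) = ((-9 - 439)**2 + 214980)/(399472 - 58554) = ((-448)**2 + 214980)/340918 = (200704 + 214980)*(1/340918) = 415684*(1/340918) = 12226/10027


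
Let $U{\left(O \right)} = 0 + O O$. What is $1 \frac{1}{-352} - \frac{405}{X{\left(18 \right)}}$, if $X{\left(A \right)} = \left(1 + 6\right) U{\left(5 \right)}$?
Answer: $- \frac{28547}{12320} \approx -2.3171$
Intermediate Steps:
$U{\left(O \right)} = O^{2}$ ($U{\left(O \right)} = 0 + O^{2} = O^{2}$)
$X{\left(A \right)} = 175$ ($X{\left(A \right)} = \left(1 + 6\right) 5^{2} = 7 \cdot 25 = 175$)
$1 \frac{1}{-352} - \frac{405}{X{\left(18 \right)}} = 1 \frac{1}{-352} - \frac{405}{175} = 1 \left(- \frac{1}{352}\right) - \frac{81}{35} = - \frac{1}{352} - \frac{81}{35} = - \frac{28547}{12320}$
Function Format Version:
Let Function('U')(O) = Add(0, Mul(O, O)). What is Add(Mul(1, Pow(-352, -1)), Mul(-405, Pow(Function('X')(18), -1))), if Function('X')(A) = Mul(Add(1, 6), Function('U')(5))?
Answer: Rational(-28547, 12320) ≈ -2.3171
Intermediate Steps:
Function('U')(O) = Pow(O, 2) (Function('U')(O) = Add(0, Pow(O, 2)) = Pow(O, 2))
Function('X')(A) = 175 (Function('X')(A) = Mul(Add(1, 6), Pow(5, 2)) = Mul(7, 25) = 175)
Add(Mul(1, Pow(-352, -1)), Mul(-405, Pow(Function('X')(18), -1))) = Add(Mul(1, Pow(-352, -1)), Mul(-405, Pow(175, -1))) = Add(Mul(1, Rational(-1, 352)), Mul(-405, Rational(1, 175))) = Add(Rational(-1, 352), Rational(-81, 35)) = Rational(-28547, 12320)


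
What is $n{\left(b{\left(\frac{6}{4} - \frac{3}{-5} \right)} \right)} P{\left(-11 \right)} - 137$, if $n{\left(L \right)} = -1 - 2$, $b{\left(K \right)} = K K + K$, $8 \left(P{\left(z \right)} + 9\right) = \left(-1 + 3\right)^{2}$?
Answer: $- \frac{223}{2} \approx -111.5$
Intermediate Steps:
$P{\left(z \right)} = - \frac{17}{2}$ ($P{\left(z \right)} = -9 + \frac{\left(-1 + 3\right)^{2}}{8} = -9 + \frac{2^{2}}{8} = -9 + \frac{1}{8} \cdot 4 = -9 + \frac{1}{2} = - \frac{17}{2}$)
$b{\left(K \right)} = K + K^{2}$ ($b{\left(K \right)} = K^{2} + K = K + K^{2}$)
$n{\left(L \right)} = -3$
$n{\left(b{\left(\frac{6}{4} - \frac{3}{-5} \right)} \right)} P{\left(-11 \right)} - 137 = \left(-3\right) \left(- \frac{17}{2}\right) - 137 = \frac{51}{2} - 137 = - \frac{223}{2}$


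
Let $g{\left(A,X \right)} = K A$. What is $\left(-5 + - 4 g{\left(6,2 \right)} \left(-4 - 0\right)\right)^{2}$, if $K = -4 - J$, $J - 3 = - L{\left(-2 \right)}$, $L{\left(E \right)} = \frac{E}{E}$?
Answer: $337561$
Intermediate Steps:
$L{\left(E \right)} = 1$
$J = 2$ ($J = 3 - 1 = 2$)
$K = -6$ ($K = -4 - 2 = -6$)
$g{\left(A,X \right)} = - 6 A$
$\left(-5 + - 4 g{\left(6,2 \right)} \left(-4 - 0\right)\right)^{2} = \left(-5 + - 4 \left(\left(-6\right) 6\right) \left(-4 - 0\right)\right)^{2} = \left(-5 + \left(-4\right) \left(-36\right) \left(-4 + 0\right)\right)^{2} = \left(-5 + 144 \left(-4\right)\right)^{2} = \left(-5 - 576\right)^{2} = \left(-581\right)^{2} = 337561$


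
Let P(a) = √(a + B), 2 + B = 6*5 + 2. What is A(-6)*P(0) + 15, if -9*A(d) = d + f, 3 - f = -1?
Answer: 15 + 2*√30/9 ≈ 16.217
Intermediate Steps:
f = 4 (f = 3 - 1*(-1) = 3 + 1 = 4)
A(d) = -4/9 - d/9 (A(d) = -(d + 4)/9 = -(4 + d)/9 = -4/9 - d/9)
B = 30 (B = -2 + (6*5 + 2) = -2 + (30 + 2) = -2 + 32 = 30)
P(a) = √(30 + a) (P(a) = √(a + 30) = √(30 + a))
A(-6)*P(0) + 15 = (-4/9 - ⅑*(-6))*√(30 + 0) + 15 = (-4/9 + ⅔)*√30 + 15 = 2*√30/9 + 15 = 15 + 2*√30/9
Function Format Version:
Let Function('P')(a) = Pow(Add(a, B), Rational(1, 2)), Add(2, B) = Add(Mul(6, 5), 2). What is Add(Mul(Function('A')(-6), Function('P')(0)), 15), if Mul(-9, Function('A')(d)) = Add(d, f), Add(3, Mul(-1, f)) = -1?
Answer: Add(15, Mul(Rational(2, 9), Pow(30, Rational(1, 2)))) ≈ 16.217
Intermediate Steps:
f = 4 (f = Add(3, Mul(-1, -1)) = Add(3, 1) = 4)
Function('A')(d) = Add(Rational(-4, 9), Mul(Rational(-1, 9), d)) (Function('A')(d) = Mul(Rational(-1, 9), Add(d, 4)) = Mul(Rational(-1, 9), Add(4, d)) = Add(Rational(-4, 9), Mul(Rational(-1, 9), d)))
B = 30 (B = Add(-2, Add(Mul(6, 5), 2)) = Add(-2, Add(30, 2)) = Add(-2, 32) = 30)
Function('P')(a) = Pow(Add(30, a), Rational(1, 2)) (Function('P')(a) = Pow(Add(a, 30), Rational(1, 2)) = Pow(Add(30, a), Rational(1, 2)))
Add(Mul(Function('A')(-6), Function('P')(0)), 15) = Add(Mul(Add(Rational(-4, 9), Mul(Rational(-1, 9), -6)), Pow(Add(30, 0), Rational(1, 2))), 15) = Add(Mul(Add(Rational(-4, 9), Rational(2, 3)), Pow(30, Rational(1, 2))), 15) = Add(Mul(Rational(2, 9), Pow(30, Rational(1, 2))), 15) = Add(15, Mul(Rational(2, 9), Pow(30, Rational(1, 2))))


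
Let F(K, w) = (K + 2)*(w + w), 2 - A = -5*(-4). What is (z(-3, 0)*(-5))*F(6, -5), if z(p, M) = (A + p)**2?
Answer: 176400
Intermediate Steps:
A = -18 (A = 2 - (-5)*(-4) = 2 - 1*20 = 2 - 20 = -18)
z(p, M) = (-18 + p)**2
F(K, w) = 2*w*(2 + K) (F(K, w) = (2 + K)*(2*w) = 2*w*(2 + K))
(z(-3, 0)*(-5))*F(6, -5) = ((-18 - 3)**2*(-5))*(2*(-5)*(2 + 6)) = ((-21)**2*(-5))*(2*(-5)*8) = (441*(-5))*(-80) = -2205*(-80) = 176400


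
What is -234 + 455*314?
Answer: 142636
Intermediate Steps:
-234 + 455*314 = -234 + 142870 = 142636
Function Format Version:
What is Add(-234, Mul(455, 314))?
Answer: 142636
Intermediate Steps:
Add(-234, Mul(455, 314)) = Add(-234, 142870) = 142636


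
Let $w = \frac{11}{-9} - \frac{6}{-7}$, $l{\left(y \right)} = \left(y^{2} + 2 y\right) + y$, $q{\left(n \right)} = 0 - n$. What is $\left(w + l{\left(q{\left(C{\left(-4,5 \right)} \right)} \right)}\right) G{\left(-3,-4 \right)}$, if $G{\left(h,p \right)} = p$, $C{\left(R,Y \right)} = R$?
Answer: $- \frac{6964}{63} \approx -110.54$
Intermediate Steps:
$q{\left(n \right)} = - n$
$l{\left(y \right)} = y^{2} + 3 y$
$w = - \frac{23}{63}$ ($w = 11 \left(- \frac{1}{9}\right) - - \frac{6}{7} = - \frac{11}{9} + \frac{6}{7} = - \frac{23}{63} \approx -0.36508$)
$\left(w + l{\left(q{\left(C{\left(-4,5 \right)} \right)} \right)}\right) G{\left(-3,-4 \right)} = \left(- \frac{23}{63} + \left(-1\right) \left(-4\right) \left(3 - -4\right)\right) \left(-4\right) = \left(- \frac{23}{63} + 4 \left(3 + 4\right)\right) \left(-4\right) = \left(- \frac{23}{63} + 4 \cdot 7\right) \left(-4\right) = \left(- \frac{23}{63} + 28\right) \left(-4\right) = \frac{1741}{63} \left(-4\right) = - \frac{6964}{63}$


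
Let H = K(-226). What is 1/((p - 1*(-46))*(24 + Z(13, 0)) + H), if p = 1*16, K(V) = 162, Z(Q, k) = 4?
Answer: 1/1898 ≈ 0.00052687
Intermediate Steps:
p = 16
H = 162
1/((p - 1*(-46))*(24 + Z(13, 0)) + H) = 1/((16 - 1*(-46))*(24 + 4) + 162) = 1/((16 + 46)*28 + 162) = 1/(62*28 + 162) = 1/(1736 + 162) = 1/1898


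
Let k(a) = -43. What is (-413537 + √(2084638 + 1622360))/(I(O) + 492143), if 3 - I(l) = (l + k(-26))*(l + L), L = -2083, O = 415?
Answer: -413537/1112642 + √3706998/1112642 ≈ -0.36994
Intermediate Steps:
I(l) = 3 - (-2083 + l)*(-43 + l) (I(l) = 3 - (l - 43)*(l - 2083) = 3 - (-43 + l)*(-2083 + l) = 3 - (-2083 + l)*(-43 + l))
(-413537 + √(2084638 + 1622360))/(I(O) + 492143) = (-413537 + √(2084638 + 1622360))/((-89566 - 1*415² + 2126*415) + 492143) = (-413537 + √3706998)/((-89566 - 1*172225 + 882290) + 492143) = (-413537 + √3706998)/((-89566 - 172225 + 882290) + 492143) = (-413537 + √3706998)/(620499 + 492143) = (-413537 + √3706998)/1112642 = (-413537 + √3706998)*(1/1112642) = -413537/1112642 + √3706998/1112642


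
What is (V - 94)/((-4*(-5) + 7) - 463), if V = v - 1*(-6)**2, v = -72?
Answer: 101/218 ≈ 0.46330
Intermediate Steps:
V = -108 (V = -72 - 1*(-6)**2 = -72 - 1*36 = -72 - 36 = -108)
(V - 94)/((-4*(-5) + 7) - 463) = (-108 - 94)/((-4*(-5) + 7) - 463) = -202/((20 + 7) - 463) = -202/(27 - 463) = -202/(-436) = -202*(-1/436) = 101/218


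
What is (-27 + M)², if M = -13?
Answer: 1600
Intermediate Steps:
(-27 + M)² = (-27 - 13)² = (-40)² = 1600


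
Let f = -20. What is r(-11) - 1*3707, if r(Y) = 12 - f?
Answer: -3675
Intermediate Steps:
r(Y) = 32 (r(Y) = 12 - 1*(-20) = 12 + 20 = 32)
r(-11) - 1*3707 = 32 - 1*3707 = 32 - 3707 = -3675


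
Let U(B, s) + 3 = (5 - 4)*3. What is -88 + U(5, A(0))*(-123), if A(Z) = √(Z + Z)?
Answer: -88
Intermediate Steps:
A(Z) = √2*√Z (A(Z) = √(2*Z) = √2*√Z)
U(B, s) = 0 (U(B, s) = -3 + (5 - 4)*3 = -3 + 1*3 = -3 + 3 = 0)
-88 + U(5, A(0))*(-123) = -88 + 0*(-123) = -88 + 0 = -88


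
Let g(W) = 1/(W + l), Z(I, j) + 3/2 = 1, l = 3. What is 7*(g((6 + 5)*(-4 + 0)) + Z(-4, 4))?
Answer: -301/82 ≈ -3.6707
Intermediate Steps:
Z(I, j) = -½ (Z(I, j) = -3/2 + 1 = -½)
g(W) = 1/(3 + W) (g(W) = 1/(W + 3) = 1/(3 + W))
7*(g((6 + 5)*(-4 + 0)) + Z(-4, 4)) = 7*(1/(3 + (6 + 5)*(-4 + 0)) - ½) = 7*(1/(3 + 11*(-4)) - ½) = 7*(1/(3 - 44) - ½) = 7*(1/(-41) - ½) = 7*(-1/41 - ½) = 7*(-43/82) = -301/82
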